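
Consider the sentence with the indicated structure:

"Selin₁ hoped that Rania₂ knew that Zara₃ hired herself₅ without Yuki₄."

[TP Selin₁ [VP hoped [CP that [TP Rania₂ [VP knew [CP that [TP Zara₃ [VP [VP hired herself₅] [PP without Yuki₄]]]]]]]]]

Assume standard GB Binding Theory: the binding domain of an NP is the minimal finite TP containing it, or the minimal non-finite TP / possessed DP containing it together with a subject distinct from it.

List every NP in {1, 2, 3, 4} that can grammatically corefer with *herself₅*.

*herself* is an anaphor, so Principle A applies: it must be bound in its binding domain.
Binding domain of *herself₅*: the embedded TP, whose subject is Zara₃.
*Selin₁* c-commands the anaphor but is outside its binding domain → cannot satisfy Principle A.
*Rania₂* c-commands the anaphor but is outside its binding domain → cannot satisfy Principle A.
*Zara₃* c-commands the anaphor within its binding domain → licit binder.
*Yuki₄* does not c-command the anaphor → cannot bind it.

{3}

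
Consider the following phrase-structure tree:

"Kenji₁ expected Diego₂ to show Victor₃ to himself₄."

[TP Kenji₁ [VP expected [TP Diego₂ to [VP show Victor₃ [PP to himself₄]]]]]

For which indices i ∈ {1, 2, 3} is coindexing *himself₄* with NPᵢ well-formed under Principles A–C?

*himself* is an anaphor, so Principle A applies: it must be bound in its binding domain.
Binding domain of *himself₄*: the embedded TP, whose subject is Diego₂.
*Kenji₁* c-commands the anaphor but is outside its binding domain → cannot satisfy Principle A.
*Diego₂* c-commands the anaphor within its binding domain → licit binder.
*Victor₃* c-commands the anaphor within its binding domain → licit binder.

{2, 3}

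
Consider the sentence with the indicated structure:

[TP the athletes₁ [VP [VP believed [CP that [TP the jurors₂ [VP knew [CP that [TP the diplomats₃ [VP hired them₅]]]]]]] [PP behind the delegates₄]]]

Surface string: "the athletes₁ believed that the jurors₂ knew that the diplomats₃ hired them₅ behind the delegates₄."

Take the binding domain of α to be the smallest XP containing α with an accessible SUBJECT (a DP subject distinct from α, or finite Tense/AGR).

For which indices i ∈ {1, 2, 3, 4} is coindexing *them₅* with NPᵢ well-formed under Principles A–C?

*them* is a pronoun, so Principle B applies: it must be free in its binding domain.
Binding domain of *them₅*: the embedded TP, whose subject is the diplomats₃.
*the athletes₁* c-commands the pronoun but from outside its binding domain, and is not c-commanded by it → coindexation permitted.
*the jurors₂* c-commands the pronoun but from outside its binding domain, and is not c-commanded by it → coindexation permitted.
*the diplomats₃* c-commands the pronoun within its binding domain → coindexation would violate Principle B.
*the delegates₄* and the pronoun do not c-command one another → neither Principle B nor Principle C is at stake; coindexation permitted.

{1, 2, 4}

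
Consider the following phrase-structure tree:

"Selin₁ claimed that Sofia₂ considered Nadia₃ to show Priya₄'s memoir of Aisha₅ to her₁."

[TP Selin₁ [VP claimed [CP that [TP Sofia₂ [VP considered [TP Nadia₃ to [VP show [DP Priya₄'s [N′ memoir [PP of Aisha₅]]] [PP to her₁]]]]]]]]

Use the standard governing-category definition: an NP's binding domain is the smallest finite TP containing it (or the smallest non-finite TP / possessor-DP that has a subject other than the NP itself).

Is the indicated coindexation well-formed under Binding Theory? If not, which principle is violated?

grammatical

The two coindexed NPs are *Selin₁* and *her₁*.
*her₁* is a pronoun; its binding domain is the embedded TP, whose subject is Nadia₃. Within that domain it is c-commanded only by *Nadia₃*, which carries a different index — the pronoun is free locally, so Principle B holds.
*Selin₁* is an R-expression; *her₁* does not c-command it, and no other NP shares its index, so Principle C is satisfied.
All principles are respected.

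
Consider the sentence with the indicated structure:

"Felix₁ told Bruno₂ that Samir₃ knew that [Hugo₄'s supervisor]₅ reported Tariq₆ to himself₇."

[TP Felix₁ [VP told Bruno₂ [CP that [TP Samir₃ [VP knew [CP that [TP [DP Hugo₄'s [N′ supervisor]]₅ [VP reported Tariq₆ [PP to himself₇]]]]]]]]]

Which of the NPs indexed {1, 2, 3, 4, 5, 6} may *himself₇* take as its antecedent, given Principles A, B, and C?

{5, 6}

*himself* is an anaphor, so Principle A applies: it must be bound in its binding domain.
Binding domain of *himself₇*: the embedded TP, whose subject is [Hugo₄'s supervisor]₅.
*Felix₁* c-commands the anaphor but is outside its binding domain → cannot satisfy Principle A.
*Bruno₂* c-commands the anaphor but is outside its binding domain → cannot satisfy Principle A.
*Samir₃* c-commands the anaphor but is outside its binding domain → cannot satisfy Principle A.
*Hugo₄* does not c-command the anaphor → cannot bind it.
*[Hugo₄'s supervisor]₅* c-commands the anaphor within its binding domain → licit binder.
*Tariq₆* c-commands the anaphor within its binding domain → licit binder.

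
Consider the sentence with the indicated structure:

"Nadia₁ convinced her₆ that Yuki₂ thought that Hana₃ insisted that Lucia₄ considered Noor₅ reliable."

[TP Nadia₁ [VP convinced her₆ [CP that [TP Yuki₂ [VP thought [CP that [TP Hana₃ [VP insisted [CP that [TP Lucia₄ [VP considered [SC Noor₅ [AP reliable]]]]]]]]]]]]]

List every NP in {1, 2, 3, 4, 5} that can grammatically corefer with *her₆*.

*her* is a pronoun, so Principle B applies: it must be free in its binding domain.
Binding domain of *her₆*: the matrix TP, whose subject is Nadia₁.
*Nadia₁* c-commands the pronoun within its binding domain → coindexation would violate Principle B.
*Yuki₂*: the pronoun c-commands this R-expression → coindexation would violate Principle C on *Yuki₂*.
*Hana₃*: the pronoun c-commands this R-expression → coindexation would violate Principle C on *Hana₃*.
*Lucia₄*: the pronoun c-commands this R-expression → coindexation would violate Principle C on *Lucia₄*.
*Noor₅*: the pronoun c-commands this R-expression → coindexation would violate Principle C on *Noor₅*.

none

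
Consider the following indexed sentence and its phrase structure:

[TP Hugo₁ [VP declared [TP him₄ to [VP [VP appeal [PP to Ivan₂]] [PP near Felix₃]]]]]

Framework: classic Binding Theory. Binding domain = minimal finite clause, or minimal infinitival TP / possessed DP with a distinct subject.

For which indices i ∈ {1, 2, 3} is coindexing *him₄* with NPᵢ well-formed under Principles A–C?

*him* is a pronoun, so Principle B applies: it must be free in its binding domain.
Binding domain of *him₄*: the matrix TP, whose subject is Hugo₁.
*Hugo₁* c-commands the pronoun within its binding domain → coindexation would violate Principle B.
*Ivan₂*: the pronoun c-commands this R-expression → coindexation would violate Principle C on *Ivan₂*.
*Felix₃*: the pronoun c-commands this R-expression → coindexation would violate Principle C on *Felix₃*.

none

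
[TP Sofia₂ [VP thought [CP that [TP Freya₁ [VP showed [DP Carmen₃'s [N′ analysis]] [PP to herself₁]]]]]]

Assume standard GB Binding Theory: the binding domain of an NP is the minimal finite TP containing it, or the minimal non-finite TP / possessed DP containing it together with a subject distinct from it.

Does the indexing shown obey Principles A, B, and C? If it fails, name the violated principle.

The two coindexed NPs are *Freya₁* and *herself₁*.
*herself₁* is an anaphor; its binding domain is the embedded TP, whose subject is Freya₁. *Freya₁* c-commands it within that domain and shares its index, so Principle A is satisfied.
*Freya₁* is an R-expression; *herself₁* does not c-command it, and no other NP shares its index, so Principle C is satisfied.
All principles are respected.

grammatical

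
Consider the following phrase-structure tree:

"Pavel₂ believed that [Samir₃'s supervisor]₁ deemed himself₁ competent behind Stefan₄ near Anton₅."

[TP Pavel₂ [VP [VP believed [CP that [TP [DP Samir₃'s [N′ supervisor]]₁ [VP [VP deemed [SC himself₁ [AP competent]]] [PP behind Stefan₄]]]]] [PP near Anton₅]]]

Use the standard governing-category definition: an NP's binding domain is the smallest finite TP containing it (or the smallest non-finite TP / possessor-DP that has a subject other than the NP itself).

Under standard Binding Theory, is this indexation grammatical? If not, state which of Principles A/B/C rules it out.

The two coindexed NPs are *[Samir₃'s supervisor]₁* and *himself₁*.
*himself₁* is an anaphor; its binding domain is the embedded TP, whose subject is [Samir₃'s supervisor]₁. *[Samir₃'s supervisor]₁* c-commands it within that domain and shares its index, so Principle A is satisfied.
*[Samir₃'s supervisor]₁* is an R-expression; *himself₁* does not c-command it, and no other NP shares its index, so Principle C is satisfied.
All principles are respected.

grammatical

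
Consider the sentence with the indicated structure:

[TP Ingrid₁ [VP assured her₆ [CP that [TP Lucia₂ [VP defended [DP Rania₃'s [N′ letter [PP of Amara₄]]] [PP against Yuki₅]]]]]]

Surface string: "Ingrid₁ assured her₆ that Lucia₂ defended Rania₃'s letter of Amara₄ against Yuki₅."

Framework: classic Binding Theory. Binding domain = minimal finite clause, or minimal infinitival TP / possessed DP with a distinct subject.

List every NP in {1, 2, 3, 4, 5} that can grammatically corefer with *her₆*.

*her* is a pronoun, so Principle B applies: it must be free in its binding domain.
Binding domain of *her₆*: the matrix TP, whose subject is Ingrid₁.
*Ingrid₁* c-commands the pronoun within its binding domain → coindexation would violate Principle B.
*Lucia₂*: the pronoun c-commands this R-expression → coindexation would violate Principle C on *Lucia₂*.
*Rania₃*: the pronoun c-commands this R-expression → coindexation would violate Principle C on *Rania₃*.
*Amara₄*: the pronoun c-commands this R-expression → coindexation would violate Principle C on *Amara₄*.
*Yuki₅*: the pronoun c-commands this R-expression → coindexation would violate Principle C on *Yuki₅*.

none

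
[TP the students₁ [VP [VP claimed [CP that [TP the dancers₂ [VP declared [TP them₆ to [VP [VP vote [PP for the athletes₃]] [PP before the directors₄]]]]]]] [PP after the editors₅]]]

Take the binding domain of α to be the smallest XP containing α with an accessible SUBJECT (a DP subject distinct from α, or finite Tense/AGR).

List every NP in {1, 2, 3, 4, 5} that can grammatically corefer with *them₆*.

{1, 5}

*them* is a pronoun, so Principle B applies: it must be free in its binding domain.
Binding domain of *them₆*: the embedded TP, whose subject is the dancers₂.
*the students₁* c-commands the pronoun but from outside its binding domain, and is not c-commanded by it → coindexation permitted.
*the dancers₂* c-commands the pronoun within its binding domain → coindexation would violate Principle B.
*the athletes₃*: the pronoun c-commands this R-expression → coindexation would violate Principle C on *the athletes₃*.
*the directors₄*: the pronoun c-commands this R-expression → coindexation would violate Principle C on *the directors₄*.
*the editors₅* and the pronoun do not c-command one another → neither Principle B nor Principle C is at stake; coindexation permitted.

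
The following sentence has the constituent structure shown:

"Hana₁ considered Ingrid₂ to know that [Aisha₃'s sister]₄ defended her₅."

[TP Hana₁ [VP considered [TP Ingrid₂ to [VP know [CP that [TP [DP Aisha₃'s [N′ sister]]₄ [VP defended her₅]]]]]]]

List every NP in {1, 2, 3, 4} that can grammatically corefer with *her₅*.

*her* is a pronoun, so Principle B applies: it must be free in its binding domain.
Binding domain of *her₅*: the embedded TP, whose subject is [Aisha₃'s sister]₄.
*Hana₁* c-commands the pronoun but from outside its binding domain, and is not c-commanded by it → coindexation permitted.
*Ingrid₂* c-commands the pronoun but from outside its binding domain, and is not c-commanded by it → coindexation permitted.
*Aisha₃* and the pronoun do not c-command one another → neither Principle B nor Principle C is at stake; coindexation permitted.
*[Aisha₃'s sister]₄* c-commands the pronoun within its binding domain → coindexation would violate Principle B.

{1, 2, 3}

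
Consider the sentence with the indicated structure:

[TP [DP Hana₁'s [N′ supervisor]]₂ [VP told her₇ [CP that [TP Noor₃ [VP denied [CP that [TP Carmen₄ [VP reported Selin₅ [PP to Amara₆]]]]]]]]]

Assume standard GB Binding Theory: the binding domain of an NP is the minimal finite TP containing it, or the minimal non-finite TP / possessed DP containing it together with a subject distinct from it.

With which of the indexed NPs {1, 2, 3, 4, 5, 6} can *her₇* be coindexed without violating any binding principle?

{1}

*her* is a pronoun, so Principle B applies: it must be free in its binding domain.
Binding domain of *her₇*: the matrix TP, whose subject is [Hana₁'s supervisor]₂.
*Hana₁* and the pronoun do not c-command one another → neither Principle B nor Principle C is at stake; coindexation permitted.
*[Hana₁'s supervisor]₂* c-commands the pronoun within its binding domain → coindexation would violate Principle B.
*Noor₃*: the pronoun c-commands this R-expression → coindexation would violate Principle C on *Noor₃*.
*Carmen₄*: the pronoun c-commands this R-expression → coindexation would violate Principle C on *Carmen₄*.
*Selin₅*: the pronoun c-commands this R-expression → coindexation would violate Principle C on *Selin₅*.
*Amara₆*: the pronoun c-commands this R-expression → coindexation would violate Principle C on *Amara₆*.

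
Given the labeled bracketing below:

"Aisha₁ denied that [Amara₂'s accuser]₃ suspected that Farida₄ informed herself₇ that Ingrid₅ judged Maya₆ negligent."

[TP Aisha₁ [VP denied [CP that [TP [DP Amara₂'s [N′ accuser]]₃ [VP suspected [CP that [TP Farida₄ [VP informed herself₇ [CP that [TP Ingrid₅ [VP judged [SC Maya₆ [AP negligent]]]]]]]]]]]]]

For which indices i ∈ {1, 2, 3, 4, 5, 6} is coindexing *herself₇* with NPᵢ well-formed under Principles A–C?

*herself* is an anaphor, so Principle A applies: it must be bound in its binding domain.
Binding domain of *herself₇*: the embedded TP, whose subject is Farida₄.
*Aisha₁* c-commands the anaphor but is outside its binding domain → cannot satisfy Principle A.
*Amara₂* does not c-command the anaphor → cannot bind it.
*[Amara₂'s accuser]₃* c-commands the anaphor but is outside its binding domain → cannot satisfy Principle A.
*Farida₄* c-commands the anaphor within its binding domain → licit binder.
*Ingrid₅* does not c-command the anaphor → cannot bind it.
*Maya₆* does not c-command the anaphor → cannot bind it.

{4}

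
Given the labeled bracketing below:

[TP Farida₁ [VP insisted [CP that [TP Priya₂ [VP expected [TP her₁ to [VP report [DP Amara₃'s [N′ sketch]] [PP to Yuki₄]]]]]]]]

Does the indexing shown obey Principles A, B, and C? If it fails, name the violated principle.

The two coindexed NPs are *Farida₁* and *her₁*.
*her₁* is a pronoun; its binding domain is the embedded TP, whose subject is Priya₂. Within that domain it is c-commanded only by *Priya₂*, which carries a different index — the pronoun is free locally, so Principle B holds.
*Farida₁* is an R-expression; *her₁* does not c-command it, and no other NP shares its index, so Principle C is satisfied.
All principles are respected.

grammatical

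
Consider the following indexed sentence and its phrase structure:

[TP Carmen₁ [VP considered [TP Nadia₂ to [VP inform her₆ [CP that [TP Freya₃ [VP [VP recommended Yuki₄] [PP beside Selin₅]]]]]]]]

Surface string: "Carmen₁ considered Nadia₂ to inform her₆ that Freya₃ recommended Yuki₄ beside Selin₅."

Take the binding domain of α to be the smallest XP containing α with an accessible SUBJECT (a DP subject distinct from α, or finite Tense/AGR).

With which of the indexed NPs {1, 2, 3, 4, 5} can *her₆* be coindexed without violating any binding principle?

*her* is a pronoun, so Principle B applies: it must be free in its binding domain.
Binding domain of *her₆*: the embedded TP, whose subject is Nadia₂.
*Carmen₁* c-commands the pronoun but from outside its binding domain, and is not c-commanded by it → coindexation permitted.
*Nadia₂* c-commands the pronoun within its binding domain → coindexation would violate Principle B.
*Freya₃*: the pronoun c-commands this R-expression → coindexation would violate Principle C on *Freya₃*.
*Yuki₄*: the pronoun c-commands this R-expression → coindexation would violate Principle C on *Yuki₄*.
*Selin₅*: the pronoun c-commands this R-expression → coindexation would violate Principle C on *Selin₅*.

{1}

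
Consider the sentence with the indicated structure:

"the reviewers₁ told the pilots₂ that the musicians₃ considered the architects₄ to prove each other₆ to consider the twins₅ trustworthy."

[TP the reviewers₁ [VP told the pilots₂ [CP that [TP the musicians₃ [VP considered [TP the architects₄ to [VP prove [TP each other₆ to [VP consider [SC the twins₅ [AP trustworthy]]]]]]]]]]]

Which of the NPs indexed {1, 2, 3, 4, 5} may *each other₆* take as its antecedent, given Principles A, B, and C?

*each other* is an anaphor, so Principle A applies: it must be bound in its binding domain.
Binding domain of *each other₆*: the embedded TP, whose subject is the architects₄.
*the reviewers₁* c-commands the anaphor but is outside its binding domain → cannot satisfy Principle A.
*the pilots₂* c-commands the anaphor but is outside its binding domain → cannot satisfy Principle A.
*the musicians₃* c-commands the anaphor but is outside its binding domain → cannot satisfy Principle A.
*the architects₄* c-commands the anaphor within its binding domain → licit binder.
*the twins₅* does not c-command the anaphor → cannot bind it.

{4}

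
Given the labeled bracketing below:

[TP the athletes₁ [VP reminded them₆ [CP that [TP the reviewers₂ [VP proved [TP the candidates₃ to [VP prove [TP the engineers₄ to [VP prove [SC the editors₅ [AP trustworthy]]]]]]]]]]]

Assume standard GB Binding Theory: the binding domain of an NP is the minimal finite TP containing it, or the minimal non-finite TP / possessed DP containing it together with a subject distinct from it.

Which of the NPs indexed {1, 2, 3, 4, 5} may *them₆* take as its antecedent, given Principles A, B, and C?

none

*them* is a pronoun, so Principle B applies: it must be free in its binding domain.
Binding domain of *them₆*: the matrix TP, whose subject is the athletes₁.
*the athletes₁* c-commands the pronoun within its binding domain → coindexation would violate Principle B.
*the reviewers₂*: the pronoun c-commands this R-expression → coindexation would violate Principle C on *the reviewers₂*.
*the candidates₃*: the pronoun c-commands this R-expression → coindexation would violate Principle C on *the candidates₃*.
*the engineers₄*: the pronoun c-commands this R-expression → coindexation would violate Principle C on *the engineers₄*.
*the editors₅*: the pronoun c-commands this R-expression → coindexation would violate Principle C on *the editors₅*.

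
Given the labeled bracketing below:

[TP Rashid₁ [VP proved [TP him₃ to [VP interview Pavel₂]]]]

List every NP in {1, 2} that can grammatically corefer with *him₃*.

*him* is a pronoun, so Principle B applies: it must be free in its binding domain.
Binding domain of *him₃*: the matrix TP, whose subject is Rashid₁.
*Rashid₁* c-commands the pronoun within its binding domain → coindexation would violate Principle B.
*Pavel₂*: the pronoun c-commands this R-expression → coindexation would violate Principle C on *Pavel₂*.

none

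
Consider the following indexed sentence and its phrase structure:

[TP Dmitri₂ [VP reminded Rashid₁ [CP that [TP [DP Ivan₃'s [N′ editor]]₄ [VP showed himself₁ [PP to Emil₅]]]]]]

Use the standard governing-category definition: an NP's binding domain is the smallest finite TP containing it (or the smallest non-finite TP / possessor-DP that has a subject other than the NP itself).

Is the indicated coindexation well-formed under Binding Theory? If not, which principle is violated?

Principle A

The two coindexed NPs are *Rashid₁* and *himself₁*.
*himself₁* is an anaphor. Principle A requires it to be bound within its binding domain — the embedded TP, whose subject is [Ivan₃'s editor]₄.
Within that domain it is c-commanded by *[Ivan₃'s editor]₄*, which does not share its index.
*Rashid₁* does c-command the anaphor, but from outside its binding domain.
The anaphor is unbound in its domain → Principle A violation.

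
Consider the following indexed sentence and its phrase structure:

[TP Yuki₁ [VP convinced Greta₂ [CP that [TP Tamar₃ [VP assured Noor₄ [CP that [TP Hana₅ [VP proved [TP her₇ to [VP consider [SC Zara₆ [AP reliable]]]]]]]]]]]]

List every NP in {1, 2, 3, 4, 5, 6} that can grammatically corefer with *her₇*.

{1, 2, 3, 4}

*her* is a pronoun, so Principle B applies: it must be free in its binding domain.
Binding domain of *her₇*: the embedded TP, whose subject is Hana₅.
*Yuki₁* c-commands the pronoun but from outside its binding domain, and is not c-commanded by it → coindexation permitted.
*Greta₂* c-commands the pronoun but from outside its binding domain, and is not c-commanded by it → coindexation permitted.
*Tamar₃* c-commands the pronoun but from outside its binding domain, and is not c-commanded by it → coindexation permitted.
*Noor₄* c-commands the pronoun but from outside its binding domain, and is not c-commanded by it → coindexation permitted.
*Hana₅* c-commands the pronoun within its binding domain → coindexation would violate Principle B.
*Zara₆*: the pronoun c-commands this R-expression → coindexation would violate Principle C on *Zara₆*.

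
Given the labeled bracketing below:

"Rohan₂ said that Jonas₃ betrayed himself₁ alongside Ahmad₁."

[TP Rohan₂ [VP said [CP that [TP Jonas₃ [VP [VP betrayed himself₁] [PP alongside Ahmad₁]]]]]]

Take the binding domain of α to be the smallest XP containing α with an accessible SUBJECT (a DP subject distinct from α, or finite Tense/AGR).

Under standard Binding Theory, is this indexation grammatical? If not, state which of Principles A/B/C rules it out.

Principle A

The two coindexed NPs are *Ahmad₁* and *himself₁*.
*himself₁* is an anaphor. Principle A requires it to be bound within its binding domain — the embedded TP, whose subject is Jonas₃.
Within that domain it is c-commanded by *Jonas₃*, which does not share its index.
*Ahmad₁* does not c-command the anaphor at all.
The anaphor is unbound in its domain → Principle A violation.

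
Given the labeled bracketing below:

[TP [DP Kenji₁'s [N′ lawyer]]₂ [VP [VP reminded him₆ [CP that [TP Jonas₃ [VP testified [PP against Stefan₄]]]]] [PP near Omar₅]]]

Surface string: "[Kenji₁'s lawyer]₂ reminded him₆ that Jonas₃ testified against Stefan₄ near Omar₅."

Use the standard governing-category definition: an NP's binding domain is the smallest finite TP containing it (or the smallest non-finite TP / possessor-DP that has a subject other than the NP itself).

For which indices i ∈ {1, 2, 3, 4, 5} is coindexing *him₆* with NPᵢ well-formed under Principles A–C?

{1, 5}

*him* is a pronoun, so Principle B applies: it must be free in its binding domain.
Binding domain of *him₆*: the matrix TP, whose subject is [Kenji₁'s lawyer]₂.
*Kenji₁* and the pronoun do not c-command one another → neither Principle B nor Principle C is at stake; coindexation permitted.
*[Kenji₁'s lawyer]₂* c-commands the pronoun within its binding domain → coindexation would violate Principle B.
*Jonas₃*: the pronoun c-commands this R-expression → coindexation would violate Principle C on *Jonas₃*.
*Stefan₄*: the pronoun c-commands this R-expression → coindexation would violate Principle C on *Stefan₄*.
*Omar₅* and the pronoun do not c-command one another → neither Principle B nor Principle C is at stake; coindexation permitted.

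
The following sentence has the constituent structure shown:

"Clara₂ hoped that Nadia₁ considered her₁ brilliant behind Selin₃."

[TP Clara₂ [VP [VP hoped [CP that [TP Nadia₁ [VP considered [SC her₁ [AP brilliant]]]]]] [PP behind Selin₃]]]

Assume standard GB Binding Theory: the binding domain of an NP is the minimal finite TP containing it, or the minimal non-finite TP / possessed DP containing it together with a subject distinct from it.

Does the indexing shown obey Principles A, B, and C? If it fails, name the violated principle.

Principle B

The two coindexed NPs are *Nadia₁* and *her₁*.
*her₁* is a pronoun. Its binding domain is the embedded TP, whose subject is Nadia₁.
*Nadia₁* c-commands it within that domain and carries the same index.
The pronoun is locally bound → Principle B violation.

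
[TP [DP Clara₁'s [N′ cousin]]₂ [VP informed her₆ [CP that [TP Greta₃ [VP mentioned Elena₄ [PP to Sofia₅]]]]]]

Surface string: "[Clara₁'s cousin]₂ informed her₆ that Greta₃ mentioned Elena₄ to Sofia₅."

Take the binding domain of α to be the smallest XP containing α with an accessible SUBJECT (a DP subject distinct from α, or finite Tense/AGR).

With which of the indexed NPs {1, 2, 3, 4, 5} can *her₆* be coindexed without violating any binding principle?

{1}

*her* is a pronoun, so Principle B applies: it must be free in its binding domain.
Binding domain of *her₆*: the matrix TP, whose subject is [Clara₁'s cousin]₂.
*Clara₁* and the pronoun do not c-command one another → neither Principle B nor Principle C is at stake; coindexation permitted.
*[Clara₁'s cousin]₂* c-commands the pronoun within its binding domain → coindexation would violate Principle B.
*Greta₃*: the pronoun c-commands this R-expression → coindexation would violate Principle C on *Greta₃*.
*Elena₄*: the pronoun c-commands this R-expression → coindexation would violate Principle C on *Elena₄*.
*Sofia₅*: the pronoun c-commands this R-expression → coindexation would violate Principle C on *Sofia₅*.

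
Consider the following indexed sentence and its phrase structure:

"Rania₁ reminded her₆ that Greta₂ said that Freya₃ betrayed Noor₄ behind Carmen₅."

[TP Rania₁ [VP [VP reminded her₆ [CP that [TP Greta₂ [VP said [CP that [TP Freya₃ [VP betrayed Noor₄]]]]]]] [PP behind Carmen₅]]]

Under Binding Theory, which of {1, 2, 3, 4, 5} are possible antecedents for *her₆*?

{5}

*her* is a pronoun, so Principle B applies: it must be free in its binding domain.
Binding domain of *her₆*: the matrix TP, whose subject is Rania₁.
*Rania₁* c-commands the pronoun within its binding domain → coindexation would violate Principle B.
*Greta₂*: the pronoun c-commands this R-expression → coindexation would violate Principle C on *Greta₂*.
*Freya₃*: the pronoun c-commands this R-expression → coindexation would violate Principle C on *Freya₃*.
*Noor₄*: the pronoun c-commands this R-expression → coindexation would violate Principle C on *Noor₄*.
*Carmen₅* and the pronoun do not c-command one another → neither Principle B nor Principle C is at stake; coindexation permitted.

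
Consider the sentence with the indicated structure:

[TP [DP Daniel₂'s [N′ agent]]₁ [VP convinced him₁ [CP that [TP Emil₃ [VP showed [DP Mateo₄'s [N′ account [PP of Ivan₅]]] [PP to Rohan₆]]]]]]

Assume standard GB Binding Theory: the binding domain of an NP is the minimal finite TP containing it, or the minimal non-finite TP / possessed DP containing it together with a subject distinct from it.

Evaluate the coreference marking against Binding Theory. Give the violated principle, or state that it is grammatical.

The two coindexed NPs are *[Daniel₂'s agent]₁* and *him₁*.
*him₁* is a pronoun. Its binding domain is the matrix TP, whose subject is [Daniel₂'s agent]₁.
*[Daniel₂'s agent]₁* c-commands it within that domain and carries the same index.
The pronoun is locally bound → Principle B violation.

Principle B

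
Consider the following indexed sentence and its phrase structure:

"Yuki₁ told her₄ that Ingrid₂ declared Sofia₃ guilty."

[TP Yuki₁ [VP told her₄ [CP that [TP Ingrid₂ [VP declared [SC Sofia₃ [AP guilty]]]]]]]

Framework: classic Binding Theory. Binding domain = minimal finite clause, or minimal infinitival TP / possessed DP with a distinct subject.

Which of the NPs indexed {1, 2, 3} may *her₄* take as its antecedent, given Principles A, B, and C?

*her* is a pronoun, so Principle B applies: it must be free in its binding domain.
Binding domain of *her₄*: the matrix TP, whose subject is Yuki₁.
*Yuki₁* c-commands the pronoun within its binding domain → coindexation would violate Principle B.
*Ingrid₂*: the pronoun c-commands this R-expression → coindexation would violate Principle C on *Ingrid₂*.
*Sofia₃*: the pronoun c-commands this R-expression → coindexation would violate Principle C on *Sofia₃*.

none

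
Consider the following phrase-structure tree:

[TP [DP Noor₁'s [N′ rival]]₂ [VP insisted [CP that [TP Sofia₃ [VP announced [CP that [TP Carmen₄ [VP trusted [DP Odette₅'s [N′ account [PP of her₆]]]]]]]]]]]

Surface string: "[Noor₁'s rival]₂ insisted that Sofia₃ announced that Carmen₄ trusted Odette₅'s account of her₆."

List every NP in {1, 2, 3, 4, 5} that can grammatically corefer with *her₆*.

*her* is a pronoun, so Principle B applies: it must be free in its binding domain.
Binding domain of *her₆*: the possessed DP, whose subject is Odette₅.
*Noor₁* and the pronoun do not c-command one another → neither Principle B nor Principle C is at stake; coindexation permitted.
*[Noor₁'s rival]₂* c-commands the pronoun but from outside its binding domain, and is not c-commanded by it → coindexation permitted.
*Sofia₃* c-commands the pronoun but from outside its binding domain, and is not c-commanded by it → coindexation permitted.
*Carmen₄* c-commands the pronoun but from outside its binding domain, and is not c-commanded by it → coindexation permitted.
*Odette₅* c-commands the pronoun within its binding domain → coindexation would violate Principle B.

{1, 2, 3, 4}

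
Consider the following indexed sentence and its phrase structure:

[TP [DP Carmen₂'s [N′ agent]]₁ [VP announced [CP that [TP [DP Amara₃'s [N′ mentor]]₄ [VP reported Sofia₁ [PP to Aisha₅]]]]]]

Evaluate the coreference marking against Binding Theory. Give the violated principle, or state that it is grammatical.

Principle C

The two coindexed NPs are *[Carmen₂'s agent]₁* and *Sofia₁*.
*Sofia₁* is an R-expression. Principle C requires it to be free everywhere.
*[Carmen₂'s agent]₁* c-commands it and carries the same index.
The R-expression is bound → Principle C violation.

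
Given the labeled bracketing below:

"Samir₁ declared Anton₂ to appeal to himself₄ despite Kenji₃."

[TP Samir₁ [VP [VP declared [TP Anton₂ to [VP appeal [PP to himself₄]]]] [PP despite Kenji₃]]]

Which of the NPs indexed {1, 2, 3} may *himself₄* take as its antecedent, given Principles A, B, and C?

*himself* is an anaphor, so Principle A applies: it must be bound in its binding domain.
Binding domain of *himself₄*: the embedded TP, whose subject is Anton₂.
*Samir₁* c-commands the anaphor but is outside its binding domain → cannot satisfy Principle A.
*Anton₂* c-commands the anaphor within its binding domain → licit binder.
*Kenji₃* does not c-command the anaphor → cannot bind it.

{2}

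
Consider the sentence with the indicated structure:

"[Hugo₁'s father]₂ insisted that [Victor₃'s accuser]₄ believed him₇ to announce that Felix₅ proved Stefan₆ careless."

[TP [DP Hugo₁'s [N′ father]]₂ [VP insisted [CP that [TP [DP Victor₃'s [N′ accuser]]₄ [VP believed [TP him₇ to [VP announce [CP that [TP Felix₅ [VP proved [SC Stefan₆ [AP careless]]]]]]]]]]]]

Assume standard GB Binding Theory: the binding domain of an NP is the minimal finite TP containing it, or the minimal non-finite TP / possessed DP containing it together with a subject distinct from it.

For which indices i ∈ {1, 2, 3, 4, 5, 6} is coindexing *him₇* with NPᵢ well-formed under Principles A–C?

{1, 2, 3}

*him* is a pronoun, so Principle B applies: it must be free in its binding domain.
Binding domain of *him₇*: the embedded TP, whose subject is [Victor₃'s accuser]₄.
*Hugo₁* and the pronoun do not c-command one another → neither Principle B nor Principle C is at stake; coindexation permitted.
*[Hugo₁'s father]₂* c-commands the pronoun but from outside its binding domain, and is not c-commanded by it → coindexation permitted.
*Victor₃* and the pronoun do not c-command one another → neither Principle B nor Principle C is at stake; coindexation permitted.
*[Victor₃'s accuser]₄* c-commands the pronoun within its binding domain → coindexation would violate Principle B.
*Felix₅*: the pronoun c-commands this R-expression → coindexation would violate Principle C on *Felix₅*.
*Stefan₆*: the pronoun c-commands this R-expression → coindexation would violate Principle C on *Stefan₆*.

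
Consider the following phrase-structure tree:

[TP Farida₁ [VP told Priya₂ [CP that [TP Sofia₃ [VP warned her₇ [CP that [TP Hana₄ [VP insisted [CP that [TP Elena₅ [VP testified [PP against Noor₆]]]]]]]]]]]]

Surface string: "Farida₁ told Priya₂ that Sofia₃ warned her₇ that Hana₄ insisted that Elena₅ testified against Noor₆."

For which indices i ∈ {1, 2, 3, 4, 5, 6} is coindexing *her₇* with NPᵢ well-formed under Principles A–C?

{1, 2}

*her* is a pronoun, so Principle B applies: it must be free in its binding domain.
Binding domain of *her₇*: the embedded TP, whose subject is Sofia₃.
*Farida₁* c-commands the pronoun but from outside its binding domain, and is not c-commanded by it → coindexation permitted.
*Priya₂* c-commands the pronoun but from outside its binding domain, and is not c-commanded by it → coindexation permitted.
*Sofia₃* c-commands the pronoun within its binding domain → coindexation would violate Principle B.
*Hana₄*: the pronoun c-commands this R-expression → coindexation would violate Principle C on *Hana₄*.
*Elena₅*: the pronoun c-commands this R-expression → coindexation would violate Principle C on *Elena₅*.
*Noor₆*: the pronoun c-commands this R-expression → coindexation would violate Principle C on *Noor₆*.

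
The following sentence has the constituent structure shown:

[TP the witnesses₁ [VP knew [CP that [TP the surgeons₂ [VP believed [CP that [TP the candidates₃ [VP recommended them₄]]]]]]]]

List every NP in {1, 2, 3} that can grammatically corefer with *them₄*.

*them* is a pronoun, so Principle B applies: it must be free in its binding domain.
Binding domain of *them₄*: the embedded TP, whose subject is the candidates₃.
*the witnesses₁* c-commands the pronoun but from outside its binding domain, and is not c-commanded by it → coindexation permitted.
*the surgeons₂* c-commands the pronoun but from outside its binding domain, and is not c-commanded by it → coindexation permitted.
*the candidates₃* c-commands the pronoun within its binding domain → coindexation would violate Principle B.

{1, 2}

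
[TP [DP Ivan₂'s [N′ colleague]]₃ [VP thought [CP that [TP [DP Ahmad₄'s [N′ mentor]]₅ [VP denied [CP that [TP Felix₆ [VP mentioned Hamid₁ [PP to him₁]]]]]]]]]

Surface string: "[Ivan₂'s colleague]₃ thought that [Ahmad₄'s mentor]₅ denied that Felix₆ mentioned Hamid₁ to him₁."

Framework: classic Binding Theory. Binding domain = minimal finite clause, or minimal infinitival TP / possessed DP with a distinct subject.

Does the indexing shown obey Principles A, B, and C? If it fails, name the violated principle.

The two coindexed NPs are *Hamid₁* and *him₁*.
*him₁* is a pronoun. Its binding domain is the embedded TP, whose subject is Felix₆.
*Hamid₁* c-commands it within that domain and carries the same index.
The pronoun is locally bound → Principle B violation.

Principle B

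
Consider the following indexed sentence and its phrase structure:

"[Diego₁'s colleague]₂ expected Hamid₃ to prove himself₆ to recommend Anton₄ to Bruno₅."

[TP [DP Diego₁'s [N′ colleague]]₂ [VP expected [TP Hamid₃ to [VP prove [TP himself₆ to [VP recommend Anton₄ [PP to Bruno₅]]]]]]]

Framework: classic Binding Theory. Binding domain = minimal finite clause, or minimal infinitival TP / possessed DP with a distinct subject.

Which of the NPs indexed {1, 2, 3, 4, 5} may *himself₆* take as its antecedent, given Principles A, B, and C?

*himself* is an anaphor, so Principle A applies: it must be bound in its binding domain.
Binding domain of *himself₆*: the embedded TP, whose subject is Hamid₃.
*Diego₁* does not c-command the anaphor → cannot bind it.
*[Diego₁'s colleague]₂* c-commands the anaphor but is outside its binding domain → cannot satisfy Principle A.
*Hamid₃* c-commands the anaphor within its binding domain → licit binder.
*Anton₄* does not c-command the anaphor → cannot bind it.
*Bruno₅* does not c-command the anaphor → cannot bind it.

{3}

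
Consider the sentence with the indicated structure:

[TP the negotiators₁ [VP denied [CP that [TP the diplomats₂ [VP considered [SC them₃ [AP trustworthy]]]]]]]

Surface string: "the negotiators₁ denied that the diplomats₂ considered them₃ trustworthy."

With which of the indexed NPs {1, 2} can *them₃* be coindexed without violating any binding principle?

{1}

*them* is a pronoun, so Principle B applies: it must be free in its binding domain.
Binding domain of *them₃*: the embedded TP, whose subject is the diplomats₂.
*the negotiators₁* c-commands the pronoun but from outside its binding domain, and is not c-commanded by it → coindexation permitted.
*the diplomats₂* c-commands the pronoun within its binding domain → coindexation would violate Principle B.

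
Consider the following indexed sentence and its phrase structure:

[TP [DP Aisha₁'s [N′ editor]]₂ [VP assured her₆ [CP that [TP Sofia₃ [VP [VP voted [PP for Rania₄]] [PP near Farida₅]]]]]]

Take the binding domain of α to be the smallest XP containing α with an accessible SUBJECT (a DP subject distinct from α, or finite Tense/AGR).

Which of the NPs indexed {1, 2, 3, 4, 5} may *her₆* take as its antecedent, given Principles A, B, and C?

*her* is a pronoun, so Principle B applies: it must be free in its binding domain.
Binding domain of *her₆*: the matrix TP, whose subject is [Aisha₁'s editor]₂.
*Aisha₁* and the pronoun do not c-command one another → neither Principle B nor Principle C is at stake; coindexation permitted.
*[Aisha₁'s editor]₂* c-commands the pronoun within its binding domain → coindexation would violate Principle B.
*Sofia₃*: the pronoun c-commands this R-expression → coindexation would violate Principle C on *Sofia₃*.
*Rania₄*: the pronoun c-commands this R-expression → coindexation would violate Principle C on *Rania₄*.
*Farida₅*: the pronoun c-commands this R-expression → coindexation would violate Principle C on *Farida₅*.

{1}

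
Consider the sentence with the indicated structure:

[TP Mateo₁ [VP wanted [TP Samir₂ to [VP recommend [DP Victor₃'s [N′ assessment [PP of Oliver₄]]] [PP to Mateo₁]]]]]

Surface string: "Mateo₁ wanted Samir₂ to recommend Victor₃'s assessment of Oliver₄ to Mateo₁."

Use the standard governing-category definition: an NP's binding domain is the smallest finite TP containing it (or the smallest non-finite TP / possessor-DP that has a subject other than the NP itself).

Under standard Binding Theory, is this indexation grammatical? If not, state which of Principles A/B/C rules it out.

Principle C

The two coindexed NPs are *Mateo₁* (the lower occurrence) and *Mateo₁* (the higher occurrence).
*Mateo₁* (the lower occurrence) is an R-expression. Principle C requires it to be free everywhere.
*Mateo₁* (the higher occurrence) c-commands it and carries the same index.
The R-expression is bound → Principle C violation.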